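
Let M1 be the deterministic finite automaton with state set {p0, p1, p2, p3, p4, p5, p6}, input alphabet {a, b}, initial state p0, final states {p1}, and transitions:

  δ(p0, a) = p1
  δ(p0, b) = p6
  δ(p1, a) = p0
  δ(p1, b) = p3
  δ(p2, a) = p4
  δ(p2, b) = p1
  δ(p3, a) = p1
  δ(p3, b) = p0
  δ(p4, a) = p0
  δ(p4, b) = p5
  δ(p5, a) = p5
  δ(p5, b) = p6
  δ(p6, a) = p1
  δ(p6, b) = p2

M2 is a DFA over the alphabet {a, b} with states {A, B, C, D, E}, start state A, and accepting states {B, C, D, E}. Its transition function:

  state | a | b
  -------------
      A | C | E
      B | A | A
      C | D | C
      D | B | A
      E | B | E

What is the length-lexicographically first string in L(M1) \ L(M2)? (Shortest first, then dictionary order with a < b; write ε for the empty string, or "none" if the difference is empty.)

abaaa

The string abaaa is accepted by M1 but not by M2.
No shorter string lies in the difference, and abaaa is the lexicographically first length-5 string in L(M1) \ L(M2).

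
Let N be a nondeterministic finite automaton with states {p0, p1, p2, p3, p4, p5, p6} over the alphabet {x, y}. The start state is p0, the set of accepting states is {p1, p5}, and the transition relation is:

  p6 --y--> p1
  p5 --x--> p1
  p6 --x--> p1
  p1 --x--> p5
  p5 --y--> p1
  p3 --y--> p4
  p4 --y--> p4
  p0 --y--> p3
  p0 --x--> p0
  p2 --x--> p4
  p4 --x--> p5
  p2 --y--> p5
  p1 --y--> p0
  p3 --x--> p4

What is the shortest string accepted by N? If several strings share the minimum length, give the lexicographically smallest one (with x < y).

A breadth-first search from p0 reaches an accepting state first via the path p0 → p3 → p4 → p5 on input yxx.
No string of length < 3 is accepted (BFS exhausts all shorter strings without reaching an accepting state), and yxx is the lexicographically least accepting string of length 3.

yxx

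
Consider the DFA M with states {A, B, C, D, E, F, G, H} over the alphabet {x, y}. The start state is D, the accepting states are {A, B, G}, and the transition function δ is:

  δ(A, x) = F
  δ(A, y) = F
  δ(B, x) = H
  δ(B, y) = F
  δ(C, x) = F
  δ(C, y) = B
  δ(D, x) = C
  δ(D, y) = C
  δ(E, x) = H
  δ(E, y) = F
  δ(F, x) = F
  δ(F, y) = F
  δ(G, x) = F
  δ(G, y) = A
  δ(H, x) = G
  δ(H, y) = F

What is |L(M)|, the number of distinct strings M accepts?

6

The useful subgraph on states {A, B, C, D, G, H} is acyclic, so L(M) is finite; the longest accepting path visits 6 useful states, giving maximum string length 5.
Counting accepting paths from D by length: 2 of length 2, 2 of length 4, 2 of length 5. Total 6.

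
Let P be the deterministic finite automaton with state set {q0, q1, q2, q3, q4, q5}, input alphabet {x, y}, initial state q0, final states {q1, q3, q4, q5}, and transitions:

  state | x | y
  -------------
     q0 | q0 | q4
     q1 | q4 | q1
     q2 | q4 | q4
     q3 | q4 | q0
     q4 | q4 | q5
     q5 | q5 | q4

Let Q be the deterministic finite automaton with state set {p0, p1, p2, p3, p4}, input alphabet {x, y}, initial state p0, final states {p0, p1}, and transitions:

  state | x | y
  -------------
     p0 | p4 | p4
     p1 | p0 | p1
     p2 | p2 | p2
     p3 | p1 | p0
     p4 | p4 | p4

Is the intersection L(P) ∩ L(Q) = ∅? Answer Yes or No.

Exploring the product automaton P × Q from the start pair (q0, p0), following both machines on each input symbol, reaches 4 state pairs: (q0, p0), (q0, p4), (q4, p4), (q5, p4).
P accepts in {q1, q3, q4, q5} and Q accepts in {p0, p1}; no reachable pair has both components accepting, so no string drives both machines to acceptance simultaneously and L(P) ∩ L(Q) = ∅.
So no string is accepted by both, and the intersection is empty.

Yes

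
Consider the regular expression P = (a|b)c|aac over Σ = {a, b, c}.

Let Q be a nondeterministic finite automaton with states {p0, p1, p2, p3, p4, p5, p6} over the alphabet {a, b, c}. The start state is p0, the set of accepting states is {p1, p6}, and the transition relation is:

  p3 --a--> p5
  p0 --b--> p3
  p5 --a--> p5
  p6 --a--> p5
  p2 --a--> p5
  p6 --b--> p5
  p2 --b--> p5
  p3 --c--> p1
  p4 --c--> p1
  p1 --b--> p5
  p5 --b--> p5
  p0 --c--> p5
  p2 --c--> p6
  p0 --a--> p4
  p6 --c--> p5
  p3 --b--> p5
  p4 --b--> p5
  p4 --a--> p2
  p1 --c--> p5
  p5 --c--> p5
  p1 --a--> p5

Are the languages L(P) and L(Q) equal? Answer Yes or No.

Converting the expression P to a DFA (subset construction, then merging equivalent states) gives the minimal DFA with states {r0, r1, r2, r3, r4}, start state r0, accepting states {r4} and transitions r0: a→r1, b→r2, c→r3; r1: a→r2, b→r3, c→r4; r2: a→r3, b→r3, c→r4; r3: a→r3, b→r3, c→r3; r4: a→r3, b→r3, c→r3.
Exploring the product automaton P × Q from the start pair (r0, p0), following both machines on each input symbol, reaches 7 state pairs: (r0, p0), (r1, p4), (r2, p3), (r3, p5), (r2, p2), (r4, p1), (r4, p6).
P accepts in {r4} and Q accepts in {p1, p6}. In every reachable pair the two components are either both accepting — (r4, p1), (r4, p6) — or both non-accepting, so no string is accepted by exactly one of the machines: L(P) \ L(Q) and L(Q) \ L(P) are both empty.
Hence every string is accepted by P iff it is accepted by Q, and the two languages coincide.

Yes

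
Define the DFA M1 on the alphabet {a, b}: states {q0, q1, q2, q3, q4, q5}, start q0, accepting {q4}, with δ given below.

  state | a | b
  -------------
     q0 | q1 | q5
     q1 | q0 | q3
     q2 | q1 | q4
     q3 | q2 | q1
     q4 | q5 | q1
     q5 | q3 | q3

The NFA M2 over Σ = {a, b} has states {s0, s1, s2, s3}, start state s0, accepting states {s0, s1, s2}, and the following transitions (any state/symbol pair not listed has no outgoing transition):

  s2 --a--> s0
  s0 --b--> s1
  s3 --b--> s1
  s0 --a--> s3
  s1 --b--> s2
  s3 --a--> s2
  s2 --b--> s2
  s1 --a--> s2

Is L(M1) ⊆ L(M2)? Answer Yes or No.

Yes

Exploring the product automaton M1 × M2 from the start pair (q0, s0), following both machines on each input symbol, reaches 19 state pairs: (q0, s0), (q1, s3), (q5, s1), (q0, s2), (q3, s1), (q3, s2), (q1, s0), (q5, s2), (q2, s2), (q1, s2), (q2, s0), (q0, s3), (q3, s0), (q4, s2), (q4, s1), (q2, s3), (q1, s1), (q5, s0), (q3, s3).
M1 accepts in {q4} and M2 accepts in {s0, s1, s2}. The reachable pairs whose M1-component is accepting are (q4, s2), (q4, s1); in each of them the M2-component is accepting too, so the product for L(M1) \ L(M2) (M1-component accepting, M2-component rejecting) has no reachable accepting pair and the difference is empty.
Hence every string in L(M1) is also in L(M2).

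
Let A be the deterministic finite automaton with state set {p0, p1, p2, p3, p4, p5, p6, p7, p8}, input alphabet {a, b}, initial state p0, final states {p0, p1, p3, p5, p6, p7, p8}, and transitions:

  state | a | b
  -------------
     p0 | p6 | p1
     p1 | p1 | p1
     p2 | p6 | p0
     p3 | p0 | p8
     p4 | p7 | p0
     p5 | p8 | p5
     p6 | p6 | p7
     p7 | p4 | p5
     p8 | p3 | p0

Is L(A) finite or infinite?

State p1 is reachable from the start and can reach an accepting state, and it lies on the cycle p1 → p1.
Traversing that cycle any number of times yields accepted strings of unbounded length, so the language is infinite.

infinite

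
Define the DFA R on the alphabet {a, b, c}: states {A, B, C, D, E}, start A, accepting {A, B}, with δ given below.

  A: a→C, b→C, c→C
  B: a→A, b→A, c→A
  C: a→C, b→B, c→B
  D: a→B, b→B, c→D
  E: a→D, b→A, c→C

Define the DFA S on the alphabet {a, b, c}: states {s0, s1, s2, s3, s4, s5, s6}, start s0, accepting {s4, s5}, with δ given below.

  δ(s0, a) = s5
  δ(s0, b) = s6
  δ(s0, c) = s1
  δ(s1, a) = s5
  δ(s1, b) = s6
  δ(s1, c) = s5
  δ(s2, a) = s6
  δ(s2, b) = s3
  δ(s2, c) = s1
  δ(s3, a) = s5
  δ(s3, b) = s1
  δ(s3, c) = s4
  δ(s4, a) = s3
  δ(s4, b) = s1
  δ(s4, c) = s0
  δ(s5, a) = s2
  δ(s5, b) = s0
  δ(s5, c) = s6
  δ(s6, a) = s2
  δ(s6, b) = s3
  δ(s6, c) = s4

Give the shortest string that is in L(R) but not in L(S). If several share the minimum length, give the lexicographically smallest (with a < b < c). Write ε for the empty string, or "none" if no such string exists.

The empty string ε is accepted by R but not by S.
Since ε is the unique shortest string, it is the required witness.

ε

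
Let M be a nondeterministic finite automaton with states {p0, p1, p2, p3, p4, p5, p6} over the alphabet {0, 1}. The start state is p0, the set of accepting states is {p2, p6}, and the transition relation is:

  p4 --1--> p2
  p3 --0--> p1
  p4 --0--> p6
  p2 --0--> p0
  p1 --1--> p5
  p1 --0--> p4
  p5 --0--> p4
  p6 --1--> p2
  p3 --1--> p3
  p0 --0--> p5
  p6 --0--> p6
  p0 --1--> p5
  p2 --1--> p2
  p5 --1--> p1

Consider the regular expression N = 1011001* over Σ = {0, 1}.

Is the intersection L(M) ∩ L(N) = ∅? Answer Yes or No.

Converting the expression N to a DFA (subset construction, then merging equivalent states) gives the minimal DFA with states {n0, n1, n2, n3, n4, n5, n6, n7}, start state n0, accepting states {n7} and transitions n0: 0→n1, 1→n2; n1: 0→n1, 1→n1; n2: 0→n3, 1→n1; n3: 0→n1, 1→n4; n4: 0→n1, 1→n5; n5: 0→n6, 1→n1; n6: 0→n7, 1→n1; n7: 0→n1, 1→n7.
Exploring the product automaton M × N from the start pair (p0, n0), following both machines on each input symbol, reaches 14 state pairs: (p0, n0), (p5, n1), (p5, n2), (p4, n1), (p1, n1), (p4, n3), (p6, n1), (p2, n1), (p2, n4), (p0, n1), (p2, n5), (p0, n6), (p5, n7), (p1, n7).
M accepts in {p2, p6} and N accepts in {n7}; no reachable pair has both components accepting, so no string drives both machines to acceptance simultaneously and L(M) ∩ L(N) = ∅.
So no string is accepted by both, and the intersection is empty.

Yes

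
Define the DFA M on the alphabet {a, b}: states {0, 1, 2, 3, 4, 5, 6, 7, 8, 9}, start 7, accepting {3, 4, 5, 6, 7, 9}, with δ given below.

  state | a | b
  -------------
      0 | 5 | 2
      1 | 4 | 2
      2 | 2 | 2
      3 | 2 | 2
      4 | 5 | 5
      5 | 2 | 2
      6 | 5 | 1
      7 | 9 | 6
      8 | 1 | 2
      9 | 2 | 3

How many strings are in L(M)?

The useful subgraph on states {1, 3, 4, 5, 6, 7, 9} is acyclic, so L(M) is finite; the longest accepting path visits 5 useful states, giving maximum string length 4.
Counting accepting paths from 7 by length: 1 of length 0, 2 of length 1, 2 of length 2, 1 of length 3, 2 of length 4. Total 8.

8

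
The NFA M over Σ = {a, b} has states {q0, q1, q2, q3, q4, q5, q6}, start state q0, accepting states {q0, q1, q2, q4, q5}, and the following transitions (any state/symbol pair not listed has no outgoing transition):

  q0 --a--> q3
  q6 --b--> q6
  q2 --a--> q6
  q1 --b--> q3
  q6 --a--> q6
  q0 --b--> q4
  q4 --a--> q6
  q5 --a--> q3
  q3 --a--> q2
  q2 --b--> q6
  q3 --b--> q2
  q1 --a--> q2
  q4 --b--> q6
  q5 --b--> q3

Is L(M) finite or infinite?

finite

The useful states (reachable from q0 and able to reach an accepting state) are {q0, q2, q3, q4}.
Restricted to these states the transition graph has no cycle, so every accepting path has bounded length and L is finite.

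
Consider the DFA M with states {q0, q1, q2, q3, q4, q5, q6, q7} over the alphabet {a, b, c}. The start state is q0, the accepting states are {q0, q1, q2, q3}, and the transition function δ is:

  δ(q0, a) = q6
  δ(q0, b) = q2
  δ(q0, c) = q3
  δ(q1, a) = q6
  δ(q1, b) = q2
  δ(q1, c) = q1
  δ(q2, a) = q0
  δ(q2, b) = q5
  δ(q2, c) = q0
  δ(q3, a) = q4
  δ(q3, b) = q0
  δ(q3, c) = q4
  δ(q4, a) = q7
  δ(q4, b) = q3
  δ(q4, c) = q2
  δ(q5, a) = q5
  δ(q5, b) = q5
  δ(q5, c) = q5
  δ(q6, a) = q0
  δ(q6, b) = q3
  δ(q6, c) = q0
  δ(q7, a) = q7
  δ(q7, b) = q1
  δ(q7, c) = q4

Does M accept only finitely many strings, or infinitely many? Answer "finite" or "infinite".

infinite

State q0 is reachable from the start and can reach an accepting state, and it lies on the cycle q0 → q2 → q0.
Traversing that cycle any number of times yields accepted strings of unbounded length, so the language is infinite.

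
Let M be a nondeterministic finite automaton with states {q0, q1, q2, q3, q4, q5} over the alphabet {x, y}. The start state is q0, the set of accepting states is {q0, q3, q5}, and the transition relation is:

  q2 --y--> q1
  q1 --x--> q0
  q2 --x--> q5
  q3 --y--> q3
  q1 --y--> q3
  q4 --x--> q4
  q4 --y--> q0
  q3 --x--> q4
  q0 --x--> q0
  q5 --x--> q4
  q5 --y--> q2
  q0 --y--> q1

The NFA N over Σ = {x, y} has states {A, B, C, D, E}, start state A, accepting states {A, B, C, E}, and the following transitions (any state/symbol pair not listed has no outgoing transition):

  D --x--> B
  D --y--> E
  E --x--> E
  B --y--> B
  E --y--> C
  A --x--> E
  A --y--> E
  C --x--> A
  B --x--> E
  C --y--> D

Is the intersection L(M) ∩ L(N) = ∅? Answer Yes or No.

No

The empty string ε is accepted by both M and N.
Hence L(M) ∩ L(N) ≠ ∅.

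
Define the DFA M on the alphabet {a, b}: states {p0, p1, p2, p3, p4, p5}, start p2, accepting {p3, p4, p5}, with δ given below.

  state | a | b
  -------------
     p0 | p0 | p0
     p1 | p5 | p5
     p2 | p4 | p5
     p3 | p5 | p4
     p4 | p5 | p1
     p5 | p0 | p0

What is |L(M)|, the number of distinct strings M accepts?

5

The useful subgraph on states {p1, p2, p4, p5} is acyclic, so L(M) is finite; the longest accepting path visits 4 useful states, giving maximum string length 3.
Counting accepting paths from p2 by length: 2 of length 1, 1 of length 2, 2 of length 3. Total 5.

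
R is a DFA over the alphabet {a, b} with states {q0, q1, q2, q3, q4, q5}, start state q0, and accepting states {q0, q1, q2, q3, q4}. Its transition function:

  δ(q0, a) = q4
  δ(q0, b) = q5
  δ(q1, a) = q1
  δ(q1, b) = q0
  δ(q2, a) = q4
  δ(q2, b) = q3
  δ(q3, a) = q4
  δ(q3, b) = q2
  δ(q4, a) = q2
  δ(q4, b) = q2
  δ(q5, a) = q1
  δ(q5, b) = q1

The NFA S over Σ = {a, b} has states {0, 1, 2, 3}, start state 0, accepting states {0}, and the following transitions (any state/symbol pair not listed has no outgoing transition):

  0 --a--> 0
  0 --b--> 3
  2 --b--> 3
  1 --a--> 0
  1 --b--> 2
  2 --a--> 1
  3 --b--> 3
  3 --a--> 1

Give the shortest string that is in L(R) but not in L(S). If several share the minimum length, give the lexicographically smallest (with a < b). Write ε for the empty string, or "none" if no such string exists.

ab

The string ab is accepted by R but not by S.
No shorter string lies in the difference, and ab is the lexicographically first length-2 string in L(R) \ L(S).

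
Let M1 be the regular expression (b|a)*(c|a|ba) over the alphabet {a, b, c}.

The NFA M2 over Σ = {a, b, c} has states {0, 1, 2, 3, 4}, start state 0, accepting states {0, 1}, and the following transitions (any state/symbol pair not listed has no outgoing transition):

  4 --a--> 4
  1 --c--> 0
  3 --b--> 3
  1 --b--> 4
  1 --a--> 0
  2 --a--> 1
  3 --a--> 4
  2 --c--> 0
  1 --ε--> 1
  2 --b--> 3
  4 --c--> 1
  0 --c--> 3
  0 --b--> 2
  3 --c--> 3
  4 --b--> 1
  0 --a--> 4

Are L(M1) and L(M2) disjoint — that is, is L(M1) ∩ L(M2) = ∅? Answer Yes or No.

The string ac is accepted by both M1 and M2.
Hence L(M1) ∩ L(M2) ≠ ∅.

No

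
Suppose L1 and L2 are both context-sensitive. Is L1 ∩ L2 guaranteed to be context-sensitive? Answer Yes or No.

Yes

An LBA keeps a copy of the input on a second track, runs the LBA for L₁, and if that accepts restores the input and runs the LBA for L₂; linear space suffices, so L₁ ∩ L₂ is context-sensitive.
So the context-sensitive languages are closed under intersection.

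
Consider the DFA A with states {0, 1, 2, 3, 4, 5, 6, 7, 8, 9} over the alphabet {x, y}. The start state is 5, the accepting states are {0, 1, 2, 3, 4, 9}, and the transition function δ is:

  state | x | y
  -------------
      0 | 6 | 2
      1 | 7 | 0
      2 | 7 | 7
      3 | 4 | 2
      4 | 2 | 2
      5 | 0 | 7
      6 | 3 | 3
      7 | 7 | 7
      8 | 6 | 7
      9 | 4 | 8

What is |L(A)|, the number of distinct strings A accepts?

12

The useful subgraph on states {0, 2, 3, 4, 5, 6} is acyclic, so L(A) is finite; the longest accepting path visits 6 useful states, giving maximum string length 5.
Counting accepting paths from 5 by length: 1 of length 1, 1 of length 2, 2 of length 3, 4 of length 4, 4 of length 5. Total 12.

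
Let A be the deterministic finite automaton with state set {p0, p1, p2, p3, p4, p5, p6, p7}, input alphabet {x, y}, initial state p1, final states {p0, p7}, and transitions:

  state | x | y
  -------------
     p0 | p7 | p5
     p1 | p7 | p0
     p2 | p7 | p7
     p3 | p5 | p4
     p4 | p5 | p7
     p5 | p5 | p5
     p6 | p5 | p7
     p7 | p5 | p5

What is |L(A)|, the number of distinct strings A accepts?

3

The useful subgraph on states {p0, p1, p7} is acyclic, so L(A) is finite; the longest accepting path visits 3 useful states, giving maximum string length 2.
Counting accepting paths from p1 by length: 2 of length 1, 1 of length 2. Total 3.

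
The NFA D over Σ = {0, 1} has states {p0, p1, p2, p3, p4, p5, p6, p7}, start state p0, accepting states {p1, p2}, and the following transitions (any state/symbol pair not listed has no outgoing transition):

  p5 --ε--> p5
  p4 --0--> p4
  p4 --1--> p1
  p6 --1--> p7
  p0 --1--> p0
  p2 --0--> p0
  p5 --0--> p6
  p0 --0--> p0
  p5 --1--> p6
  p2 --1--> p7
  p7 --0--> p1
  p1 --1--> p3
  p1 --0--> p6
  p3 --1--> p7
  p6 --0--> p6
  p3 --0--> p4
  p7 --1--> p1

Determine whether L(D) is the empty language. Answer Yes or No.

The states reachable from the start state are {p0}.
None of the accepting states {p1, p2} is reachable, so no string is accepted and L(D) = ∅.

Yes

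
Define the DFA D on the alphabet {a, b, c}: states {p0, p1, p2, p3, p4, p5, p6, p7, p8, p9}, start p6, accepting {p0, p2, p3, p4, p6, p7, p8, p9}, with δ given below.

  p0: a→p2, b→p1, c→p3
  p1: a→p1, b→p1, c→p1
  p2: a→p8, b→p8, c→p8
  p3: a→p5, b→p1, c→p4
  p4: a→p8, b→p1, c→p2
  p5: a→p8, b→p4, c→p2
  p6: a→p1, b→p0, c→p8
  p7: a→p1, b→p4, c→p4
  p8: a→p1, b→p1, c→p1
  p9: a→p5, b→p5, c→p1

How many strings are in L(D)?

25

The useful subgraph on states {p0, p2, p3, p4, p5, p6, p8} is acyclic, so L(D) is finite; the longest accepting path visits 7 useful states, giving maximum string length 6.
Counting accepting paths from p6 by length: 1 of length 0, 2 of length 1, 2 of length 2, 4 of length 3, 5 of length 4, 8 of length 5, 3 of length 6. Total 25.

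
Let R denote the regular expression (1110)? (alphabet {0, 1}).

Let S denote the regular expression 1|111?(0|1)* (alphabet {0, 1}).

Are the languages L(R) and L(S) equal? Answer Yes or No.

The empty string ε is accepted by R but rejected by S.
So L(R) ≠ L(S).

No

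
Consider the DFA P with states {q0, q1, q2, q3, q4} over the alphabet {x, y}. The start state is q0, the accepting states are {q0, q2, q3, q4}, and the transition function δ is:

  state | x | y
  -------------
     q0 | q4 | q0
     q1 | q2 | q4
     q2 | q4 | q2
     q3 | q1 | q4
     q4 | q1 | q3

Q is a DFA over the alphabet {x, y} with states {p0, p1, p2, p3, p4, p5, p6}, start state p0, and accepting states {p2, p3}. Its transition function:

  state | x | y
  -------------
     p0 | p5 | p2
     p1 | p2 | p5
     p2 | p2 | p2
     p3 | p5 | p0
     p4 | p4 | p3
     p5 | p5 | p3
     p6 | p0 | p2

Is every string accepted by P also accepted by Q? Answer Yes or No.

No

The empty string ε is in L(P) but not in L(Q).
So L(P) ⊄ L(Q).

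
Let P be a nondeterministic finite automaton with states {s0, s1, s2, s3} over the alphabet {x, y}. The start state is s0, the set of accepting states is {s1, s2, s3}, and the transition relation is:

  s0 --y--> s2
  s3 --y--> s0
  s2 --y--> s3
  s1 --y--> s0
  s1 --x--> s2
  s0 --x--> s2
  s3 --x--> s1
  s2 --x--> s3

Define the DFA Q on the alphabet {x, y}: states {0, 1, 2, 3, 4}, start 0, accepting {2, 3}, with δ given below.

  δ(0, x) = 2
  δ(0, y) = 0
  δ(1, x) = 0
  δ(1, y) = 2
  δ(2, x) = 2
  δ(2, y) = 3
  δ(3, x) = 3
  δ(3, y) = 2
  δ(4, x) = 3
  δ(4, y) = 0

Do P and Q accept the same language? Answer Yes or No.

The string y is accepted by P but rejected by Q.
So L(P) ≠ L(Q).

No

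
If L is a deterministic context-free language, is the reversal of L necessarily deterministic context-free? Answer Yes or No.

No

L = {c bⁿaⁿ : n≥0} ∪ {d b²ⁿaⁿ : n≥0} is a DCFL: the first symbol tells a deterministic PDA whether to pop one or two b's per a. Its reversal Lᴿ = {aⁿbⁿ c : n≥0} ∪ {aⁿb²ⁿ d : n≥0} is not. DCFLs are closed under right quotient by regular languages, and Lᴿ/{c, d} = {aⁿbⁿ : n≥0} ∪ {aⁿb²ⁿ : n≥0} — the standard context-free language accepted by no deterministic PDA (intuitively the machine would have to commit to a b-to-a ratio before the distinguishing marker arrives; formally, a DPDA for it would have a single run on aⁿb²ⁿ, accepting after the prefix aⁿbⁿ and accepting again after n more b's; an ordinary PDA that simulates it on a's and b's and, at any moment when it is accepting, may switch to reading only a fresh letter e while feeding each e to the simulation as a b, would accept aⁱbʲeᵏ (k≥1) exactly when both aⁱbʲ and aⁱbʲ⁺ᵏ are in the language, i.e. its language intersected with the regular set a*b*e⁺ would be exactly {aⁿbⁿeⁿ : n≥1} — impossible, since context-free languages are closed under intersection with regular sets and {aⁿbⁿeⁿ} is not context-free). So Lᴿ cannot be a DCFL.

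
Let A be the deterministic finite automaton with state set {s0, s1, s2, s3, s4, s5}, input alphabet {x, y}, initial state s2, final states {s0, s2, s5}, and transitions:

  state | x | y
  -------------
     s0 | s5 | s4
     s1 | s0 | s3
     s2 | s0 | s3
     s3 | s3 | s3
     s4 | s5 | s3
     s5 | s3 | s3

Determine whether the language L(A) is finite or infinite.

The useful states (reachable from s2 and able to reach an accepting state) are {s0, s2, s4, s5}.
Restricted to these states the transition graph has no cycle, so every accepting path has bounded length and L is finite.

finite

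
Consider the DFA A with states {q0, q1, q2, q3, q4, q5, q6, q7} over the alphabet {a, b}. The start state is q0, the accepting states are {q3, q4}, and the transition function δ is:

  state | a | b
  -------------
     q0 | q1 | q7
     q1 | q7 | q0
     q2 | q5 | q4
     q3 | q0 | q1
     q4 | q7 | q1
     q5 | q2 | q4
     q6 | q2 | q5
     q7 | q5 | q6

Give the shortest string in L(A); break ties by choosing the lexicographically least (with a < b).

A breadth-first search from q0 reaches an accepting state first via the path q0 → q7 → q5 → q4 on input bab.
No string of length < 3 is accepted (BFS exhausts all shorter strings without reaching an accepting state), and bab is the lexicographically least accepting string of length 3.

bab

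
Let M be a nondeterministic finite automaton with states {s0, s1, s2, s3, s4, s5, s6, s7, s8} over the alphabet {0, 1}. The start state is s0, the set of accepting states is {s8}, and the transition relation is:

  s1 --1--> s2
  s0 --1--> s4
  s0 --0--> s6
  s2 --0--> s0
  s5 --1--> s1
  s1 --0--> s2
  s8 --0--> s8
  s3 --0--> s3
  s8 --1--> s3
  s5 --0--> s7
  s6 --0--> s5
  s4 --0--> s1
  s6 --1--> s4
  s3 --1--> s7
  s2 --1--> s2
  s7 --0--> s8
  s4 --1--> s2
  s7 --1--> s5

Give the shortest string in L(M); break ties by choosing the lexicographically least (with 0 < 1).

A breadth-first search from s0 reaches an accepting state first via the path s0 → s6 → s5 → s7 → s8 on input 0000.
No string of length < 4 is accepted (BFS exhausts all shorter strings without reaching an accepting state), and 0000 is the lexicographically least accepting string of length 4.

0000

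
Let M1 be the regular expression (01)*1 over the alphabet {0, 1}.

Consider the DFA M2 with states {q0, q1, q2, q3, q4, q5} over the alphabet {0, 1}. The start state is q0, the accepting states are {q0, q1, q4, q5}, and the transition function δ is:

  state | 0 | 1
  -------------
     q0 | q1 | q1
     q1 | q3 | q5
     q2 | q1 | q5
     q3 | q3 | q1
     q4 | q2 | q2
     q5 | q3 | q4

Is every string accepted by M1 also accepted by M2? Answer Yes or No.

Converting the expression M1 to a DFA (subset construction, then merging equivalent states) gives the minimal DFA with states {r0, r1, r2, r3}, start state r0, accepting states {r2} and transitions r0: 0→r1, 1→r2; r1: 0→r3, 1→r0; r2: 0→r3, 1→r3; r3: 0→r3, 1→r3.
Exploring the product automaton M1 × M2 from the start pair (r0, q0), following both machines on each input symbol, reaches 13 state pairs: (r0, q0), (r1, q1), (r2, q1), (r3, q3), (r0, q5), (r3, q5), (r3, q1), (r1, q3), (r2, q4), (r3, q4), (r0, q1), (r3, q2), (r2, q5).
M1 accepts in {r2} and M2 accepts in {q0, q1, q4, q5}. The reachable pairs whose M1-component is accepting are (r2, q1), (r2, q4), (r2, q5); in each of them the M2-component is accepting too, so the product for L(M1) \ L(M2) (M1-component accepting, M2-component rejecting) has no reachable accepting pair and the difference is empty.
Hence every string in L(M1) is also in L(M2).

Yes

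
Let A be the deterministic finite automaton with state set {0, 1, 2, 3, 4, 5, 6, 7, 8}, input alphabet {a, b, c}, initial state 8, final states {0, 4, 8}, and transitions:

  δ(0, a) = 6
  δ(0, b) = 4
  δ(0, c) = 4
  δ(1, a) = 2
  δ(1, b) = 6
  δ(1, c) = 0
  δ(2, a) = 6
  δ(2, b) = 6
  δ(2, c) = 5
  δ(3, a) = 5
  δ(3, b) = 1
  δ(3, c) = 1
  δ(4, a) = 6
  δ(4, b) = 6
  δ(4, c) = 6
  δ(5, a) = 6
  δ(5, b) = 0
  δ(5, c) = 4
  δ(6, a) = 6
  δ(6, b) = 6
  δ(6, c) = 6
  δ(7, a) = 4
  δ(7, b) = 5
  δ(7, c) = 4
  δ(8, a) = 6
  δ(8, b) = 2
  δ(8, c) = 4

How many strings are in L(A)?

6

The useful subgraph on states {0, 2, 4, 5, 8} is acyclic, so L(A) is finite; the longest accepting path visits 5 useful states, giving maximum string length 4.
Counting accepting paths from 8 by length: 1 of length 0, 1 of length 1, 2 of length 3, 2 of length 4. Total 6.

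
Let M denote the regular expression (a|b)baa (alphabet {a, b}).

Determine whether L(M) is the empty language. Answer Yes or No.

The string abaa matches the expression, so it belongs to L(M).
Since L(M) contains at least one string, it is not empty.

No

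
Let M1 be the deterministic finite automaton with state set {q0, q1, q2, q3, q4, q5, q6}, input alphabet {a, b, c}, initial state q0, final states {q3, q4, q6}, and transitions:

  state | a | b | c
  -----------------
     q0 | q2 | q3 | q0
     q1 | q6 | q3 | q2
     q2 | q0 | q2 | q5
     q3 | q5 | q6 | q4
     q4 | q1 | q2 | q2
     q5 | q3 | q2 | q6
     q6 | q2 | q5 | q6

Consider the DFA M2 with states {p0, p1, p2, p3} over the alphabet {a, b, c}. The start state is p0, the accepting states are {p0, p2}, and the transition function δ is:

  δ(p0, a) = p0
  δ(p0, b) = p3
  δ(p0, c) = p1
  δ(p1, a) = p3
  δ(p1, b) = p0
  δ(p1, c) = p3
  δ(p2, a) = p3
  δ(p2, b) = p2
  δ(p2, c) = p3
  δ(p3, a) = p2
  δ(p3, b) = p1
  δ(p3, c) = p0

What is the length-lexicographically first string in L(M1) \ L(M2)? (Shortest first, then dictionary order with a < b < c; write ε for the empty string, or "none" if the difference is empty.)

b

The string b is accepted by M1 but not by M2.
No shorter string lies in the difference, and b is the lexicographically first length-1 string in L(M1) \ L(M2).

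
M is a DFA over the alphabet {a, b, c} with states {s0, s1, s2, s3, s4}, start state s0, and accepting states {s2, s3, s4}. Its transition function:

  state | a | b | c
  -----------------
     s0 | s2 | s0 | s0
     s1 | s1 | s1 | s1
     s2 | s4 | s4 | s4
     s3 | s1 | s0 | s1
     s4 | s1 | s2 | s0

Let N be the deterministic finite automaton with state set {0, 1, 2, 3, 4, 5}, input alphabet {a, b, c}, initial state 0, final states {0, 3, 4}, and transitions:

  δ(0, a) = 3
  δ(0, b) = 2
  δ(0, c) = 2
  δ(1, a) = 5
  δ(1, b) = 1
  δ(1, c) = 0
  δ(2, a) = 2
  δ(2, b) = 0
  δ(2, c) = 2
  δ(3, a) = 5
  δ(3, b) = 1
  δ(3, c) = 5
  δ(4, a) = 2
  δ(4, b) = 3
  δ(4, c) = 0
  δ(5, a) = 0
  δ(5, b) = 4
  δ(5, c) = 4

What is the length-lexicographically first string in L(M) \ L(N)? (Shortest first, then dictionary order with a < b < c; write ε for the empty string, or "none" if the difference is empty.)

The string aa is accepted by M but not by N.
No shorter string lies in the difference, and aa is the lexicographically first length-2 string in L(M) \ L(N).

aa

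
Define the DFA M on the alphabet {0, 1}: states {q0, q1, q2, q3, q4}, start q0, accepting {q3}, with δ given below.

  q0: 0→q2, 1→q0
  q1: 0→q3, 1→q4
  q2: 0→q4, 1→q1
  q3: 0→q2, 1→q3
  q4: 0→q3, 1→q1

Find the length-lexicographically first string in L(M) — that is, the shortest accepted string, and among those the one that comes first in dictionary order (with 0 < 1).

A breadth-first search from q0 reaches an accepting state first via the path q0 → q2 → q4 → q3 on input 000.
No string of length < 3 is accepted (BFS exhausts all shorter strings without reaching an accepting state), and 000 is the lexicographically least accepting string of length 3.

000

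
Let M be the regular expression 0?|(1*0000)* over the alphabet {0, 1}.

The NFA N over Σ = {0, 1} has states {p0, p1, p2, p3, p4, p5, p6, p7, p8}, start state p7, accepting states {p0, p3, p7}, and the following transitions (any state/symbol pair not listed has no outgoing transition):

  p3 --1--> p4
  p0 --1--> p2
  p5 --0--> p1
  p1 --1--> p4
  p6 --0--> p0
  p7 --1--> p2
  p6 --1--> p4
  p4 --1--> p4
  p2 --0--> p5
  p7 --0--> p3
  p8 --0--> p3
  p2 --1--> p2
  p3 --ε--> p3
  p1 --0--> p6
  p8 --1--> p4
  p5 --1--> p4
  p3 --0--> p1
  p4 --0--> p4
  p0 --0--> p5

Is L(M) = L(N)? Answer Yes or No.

Converting the expression M to a DFA (subset construction, then merging equivalent states) gives the minimal DFA with states {m0, m1, m2, m3, m4, m5, m6, m7}, start state m0, accepting states {m0, m1, m7} and transitions m0: 0→m1, 1→m2; m1: 0→m3, 1→m4; m2: 0→m5, 1→m2; m3: 0→m6, 1→m4; m4: 0→m4, 1→m4; m5: 0→m3, 1→m4; m6: 0→m7, 1→m4; m7: 0→m5, 1→m2.
Exploring the product automaton M × N from the start pair (m0, p7), following both machines on each input symbol, reaches 8 state pairs: (m0, p7), (m1, p3), (m2, p2), (m3, p1), (m4, p4), (m5, p5), (m6, p6), (m7, p0).
M accepts in {m0, m1, m7} and N accepts in {p0, p3, p7}. In every reachable pair the two components are either both accepting — (m0, p7), (m1, p3), (m7, p0) — or both non-accepting, so no string is accepted by exactly one of the machines: L(M) \ L(N) and L(N) \ L(M) are both empty.
Hence every string is accepted by M iff it is accepted by N, and the two languages coincide.

Yes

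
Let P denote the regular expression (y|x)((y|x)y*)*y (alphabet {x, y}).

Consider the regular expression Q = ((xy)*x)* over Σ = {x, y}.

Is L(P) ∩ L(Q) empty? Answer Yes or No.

Converting the expression P to a DFA (subset construction, then merging equivalent states) gives the minimal DFA with states {p0, p1, p2}, start state p0, accepting states {p2} and transitions p0: x→p1, y→p1; p1: x→p1, y→p2; p2: x→p1, y→p2.
Converting the expression Q to a DFA (subset construction, then merging equivalent states) gives the minimal DFA with states {q0, q1, q2, q3}, start state q0, accepting states {q0, q1} and transitions q0: x→q1, y→q2; q1: x→q1, y→q3; q2: x→q2, y→q2; q3: x→q1, y→q2.
Exploring the product automaton P × Q from the start pair (p0, q0), following both machines on each input symbol, reaches 5 state pairs: (p0, q0), (p1, q1), (p1, q2), (p2, q3), (p2, q2).
P accepts in {p2} and Q accepts in {q0, q1}; no reachable pair has both components accepting, so no string drives both machines to acceptance simultaneously and L(P) ∩ L(Q) = ∅.
So no string is accepted by both, and the intersection is empty.

Yes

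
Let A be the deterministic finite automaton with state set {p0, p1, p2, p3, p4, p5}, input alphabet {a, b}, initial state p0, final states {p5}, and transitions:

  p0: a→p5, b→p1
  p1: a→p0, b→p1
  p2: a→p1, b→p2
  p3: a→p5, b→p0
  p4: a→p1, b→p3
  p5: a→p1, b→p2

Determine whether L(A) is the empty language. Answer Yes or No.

No

The string a is accepted: the run p0 → p5 ends in the accepting state p5.
Since at least one string is accepted, L(A) is not empty.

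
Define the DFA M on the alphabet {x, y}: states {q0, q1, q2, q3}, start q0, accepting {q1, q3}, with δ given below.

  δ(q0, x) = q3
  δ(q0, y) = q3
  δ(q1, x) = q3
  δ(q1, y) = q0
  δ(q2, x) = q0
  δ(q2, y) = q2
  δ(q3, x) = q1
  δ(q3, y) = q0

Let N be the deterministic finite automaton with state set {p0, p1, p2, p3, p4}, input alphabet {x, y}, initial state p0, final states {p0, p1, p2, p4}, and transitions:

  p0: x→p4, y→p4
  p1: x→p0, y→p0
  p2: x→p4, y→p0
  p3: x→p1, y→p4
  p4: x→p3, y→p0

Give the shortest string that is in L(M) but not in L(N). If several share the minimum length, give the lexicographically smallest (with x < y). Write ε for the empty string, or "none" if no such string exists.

xx

The string xx is accepted by M but not by N.
No shorter string lies in the difference, and xx is the lexicographically first length-2 string in L(M) \ L(N).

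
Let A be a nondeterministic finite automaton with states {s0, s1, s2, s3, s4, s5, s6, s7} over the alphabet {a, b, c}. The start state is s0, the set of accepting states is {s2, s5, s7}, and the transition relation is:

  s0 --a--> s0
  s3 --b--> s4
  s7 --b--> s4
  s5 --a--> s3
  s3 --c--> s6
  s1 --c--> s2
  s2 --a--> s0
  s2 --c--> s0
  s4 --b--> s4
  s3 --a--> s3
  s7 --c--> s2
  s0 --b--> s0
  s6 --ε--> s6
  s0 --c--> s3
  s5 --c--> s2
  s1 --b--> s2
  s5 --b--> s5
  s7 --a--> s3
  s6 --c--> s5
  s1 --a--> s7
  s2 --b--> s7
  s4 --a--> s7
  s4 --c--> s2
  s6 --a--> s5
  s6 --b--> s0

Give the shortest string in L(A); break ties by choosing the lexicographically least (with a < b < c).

A breadth-first search from s0 reaches an accepting state first via the path s0 → s3 → s4 → s7 on input cba.
No string of length < 3 is accepted (BFS exhausts all shorter strings without reaching an accepting state), and cba is the lexicographically least accepting string of length 3.

cba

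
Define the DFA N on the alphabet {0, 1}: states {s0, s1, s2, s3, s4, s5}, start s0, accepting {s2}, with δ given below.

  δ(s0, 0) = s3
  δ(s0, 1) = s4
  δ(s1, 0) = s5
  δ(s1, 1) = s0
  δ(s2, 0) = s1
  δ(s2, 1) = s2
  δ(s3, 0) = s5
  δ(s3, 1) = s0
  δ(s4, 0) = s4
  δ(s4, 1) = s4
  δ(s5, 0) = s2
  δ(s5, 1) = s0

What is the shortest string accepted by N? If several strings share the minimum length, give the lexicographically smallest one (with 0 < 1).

A breadth-first search from s0 reaches an accepting state first via the path s0 → s3 → s5 → s2 on input 000.
No string of length < 3 is accepted (BFS exhausts all shorter strings without reaching an accepting state), and 000 is the lexicographically least accepting string of length 3.

000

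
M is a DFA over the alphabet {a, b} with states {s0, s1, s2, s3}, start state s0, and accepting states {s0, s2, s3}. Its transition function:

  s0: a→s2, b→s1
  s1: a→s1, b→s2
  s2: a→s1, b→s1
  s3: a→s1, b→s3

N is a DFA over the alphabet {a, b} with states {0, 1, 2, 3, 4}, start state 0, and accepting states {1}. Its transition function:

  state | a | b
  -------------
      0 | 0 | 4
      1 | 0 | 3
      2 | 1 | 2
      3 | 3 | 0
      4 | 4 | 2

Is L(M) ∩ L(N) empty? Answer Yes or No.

Exploring the product automaton M × N from the start pair (s0, 0), following both machines on each input symbol, reaches 10 state pairs: (s0, 0), (s2, 0), (s1, 4), (s1, 0), (s2, 2), (s2, 4), (s1, 1), (s1, 2), (s2, 3), (s1, 3).
M accepts in {s0, s2, s3} and N accepts in {1}; no reachable pair has both components accepting, so no string drives both machines to acceptance simultaneously and L(M) ∩ L(N) = ∅.
So no string is accepted by both, and the intersection is empty.

Yes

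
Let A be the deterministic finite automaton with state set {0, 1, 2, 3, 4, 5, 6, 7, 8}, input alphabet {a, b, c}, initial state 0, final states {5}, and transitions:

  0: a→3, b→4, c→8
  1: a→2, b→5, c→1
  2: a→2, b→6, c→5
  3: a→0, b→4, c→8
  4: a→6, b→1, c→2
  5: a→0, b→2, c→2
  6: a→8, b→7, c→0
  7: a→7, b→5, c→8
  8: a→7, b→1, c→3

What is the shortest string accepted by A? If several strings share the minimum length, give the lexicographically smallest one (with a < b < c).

A breadth-first search from 0 reaches an accepting state first via the path 0 → 4 → 1 → 5 on input bbb.
No string of length < 3 is accepted (BFS exhausts all shorter strings without reaching an accepting state), and bbb is the lexicographically least accepting string of length 3.

bbb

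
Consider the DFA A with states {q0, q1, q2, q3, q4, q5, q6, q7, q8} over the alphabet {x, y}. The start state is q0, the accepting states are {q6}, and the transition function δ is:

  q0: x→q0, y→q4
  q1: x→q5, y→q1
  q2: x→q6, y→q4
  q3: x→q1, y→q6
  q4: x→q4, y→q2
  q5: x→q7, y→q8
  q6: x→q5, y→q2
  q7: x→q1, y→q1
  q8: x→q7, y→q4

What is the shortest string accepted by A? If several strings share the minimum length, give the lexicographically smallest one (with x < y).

A breadth-first search from q0 reaches an accepting state first via the path q0 → q4 → q2 → q6 on input yyx.
No string of length < 3 is accepted (BFS exhausts all shorter strings without reaching an accepting state), and yyx is the lexicographically least accepting string of length 3.

yyx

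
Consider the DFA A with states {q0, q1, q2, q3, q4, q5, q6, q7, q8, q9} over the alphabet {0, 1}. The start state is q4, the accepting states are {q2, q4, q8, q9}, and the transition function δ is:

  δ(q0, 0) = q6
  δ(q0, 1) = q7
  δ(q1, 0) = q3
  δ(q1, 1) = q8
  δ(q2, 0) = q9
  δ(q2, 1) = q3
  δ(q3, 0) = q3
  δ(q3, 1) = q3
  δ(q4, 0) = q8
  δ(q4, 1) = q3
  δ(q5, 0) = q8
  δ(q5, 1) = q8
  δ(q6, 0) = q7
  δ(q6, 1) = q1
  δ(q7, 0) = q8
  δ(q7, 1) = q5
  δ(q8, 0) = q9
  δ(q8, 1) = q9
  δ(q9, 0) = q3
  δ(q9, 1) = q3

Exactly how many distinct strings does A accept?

The useful subgraph on states {q4, q8, q9} is acyclic, so L(A) is finite; the longest accepting path visits 3 useful states, giving maximum string length 2.
Counting accepting paths from q4 by length: 1 of length 0, 1 of length 1, 2 of length 2. Total 4.

4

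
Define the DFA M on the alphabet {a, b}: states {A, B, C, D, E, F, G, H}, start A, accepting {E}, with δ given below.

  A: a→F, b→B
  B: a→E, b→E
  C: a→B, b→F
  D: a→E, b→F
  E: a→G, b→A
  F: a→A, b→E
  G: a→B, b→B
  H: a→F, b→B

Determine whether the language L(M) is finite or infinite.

infinite

State A is reachable from the start and can reach an accepting state, and it lies on the cycle A → B → E → A.
Traversing that cycle any number of times yields accepted strings of unbounded length, so the language is infinite.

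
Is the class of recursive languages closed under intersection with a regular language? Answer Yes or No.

Yes

A regular language is decidable (simulate its DFA), so run that check and the decider for L and accept iff both accept; everything halts.
So the recursive languages are closed under intersection with a regular language.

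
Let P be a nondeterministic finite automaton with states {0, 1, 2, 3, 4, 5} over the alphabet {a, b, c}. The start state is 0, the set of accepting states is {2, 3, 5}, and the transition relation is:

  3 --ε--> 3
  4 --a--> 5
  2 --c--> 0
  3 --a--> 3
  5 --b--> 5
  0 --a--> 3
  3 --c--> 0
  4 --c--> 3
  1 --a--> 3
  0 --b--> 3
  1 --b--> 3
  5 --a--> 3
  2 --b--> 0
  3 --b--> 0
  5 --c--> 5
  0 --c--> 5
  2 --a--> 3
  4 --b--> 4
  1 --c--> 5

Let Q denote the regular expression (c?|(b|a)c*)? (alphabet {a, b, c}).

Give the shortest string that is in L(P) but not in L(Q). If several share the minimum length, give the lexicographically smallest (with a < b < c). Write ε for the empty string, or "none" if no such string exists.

aa

The string aa is accepted by P but not by Q.
No shorter string lies in the difference, and aa is the lexicographically first length-2 string in L(P) \ L(Q).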